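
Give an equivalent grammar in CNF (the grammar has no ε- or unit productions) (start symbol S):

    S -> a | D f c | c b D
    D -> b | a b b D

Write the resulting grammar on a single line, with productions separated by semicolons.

S -> a | D Y1 | X2 Y2; D -> b | X4 Y3; X1 -> f; X2 -> c; X3 -> b; X4 -> a; Y1 -> X1 X2; Y2 -> X3 D; Y3 -> X3 Y4; Y4 -> X3 D

Introduce a nonterminal for each terminal appearing in a rule of length ≥ 2: X1 → f, X2 → c, X3 → b, X4 → a.
Binarize each right-hand side of length ≥ 3 by chaining fresh nonterminals (Y1, Y2, …): affected rules were S → D X1 X2; S → X2 X3 D; D → X4 X3 X3 D.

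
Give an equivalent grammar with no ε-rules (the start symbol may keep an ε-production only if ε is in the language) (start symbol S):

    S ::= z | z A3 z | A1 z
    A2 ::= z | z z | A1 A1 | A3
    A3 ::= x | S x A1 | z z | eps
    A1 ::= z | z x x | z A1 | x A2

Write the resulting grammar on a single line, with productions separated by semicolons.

S ::= z | z A3 z | z z | A1 z; A2 ::= z | z z | A1 A1 | A3; A3 ::= x | S x A1 | z z; A1 ::= z | z x x | z A1 | x A2 | x

Nullable nonterminals: {A2, A3}.
ε ∉ L(G), so no ε-production is kept.
Add the nullable-subset variants: S → z A3 z gives z A3 z | z z. A1 → x A2 gives x A2 | x.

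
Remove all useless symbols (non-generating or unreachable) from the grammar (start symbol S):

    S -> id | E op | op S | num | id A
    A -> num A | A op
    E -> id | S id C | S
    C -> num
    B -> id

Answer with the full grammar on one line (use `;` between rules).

Generating nonterminals: {B, C, E, S}.
Reachable from S after that: {C, E, S}.
Removed useless symbols: {A, B} and every production mentioning them.

S -> id | E op | op S | num; E -> id | S id C | S; C -> num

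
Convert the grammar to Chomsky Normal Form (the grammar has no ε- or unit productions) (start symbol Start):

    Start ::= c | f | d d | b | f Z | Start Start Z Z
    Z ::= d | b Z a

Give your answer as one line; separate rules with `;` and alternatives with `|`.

Start ::= c | f | X1 X1 | b | X2 Z | Start Y1; Z ::= d | X3 Y3; X1 ::= d; X2 ::= f; X3 ::= b; X4 ::= a; Y1 ::= Start Y2; Y2 ::= Z Z; Y3 ::= Z X4

Introduce a nonterminal for each terminal appearing in a rule of length ≥ 2: X1 → d, X2 → f, X3 → b, X4 → a.
Binarize each right-hand side of length ≥ 3 by chaining fresh nonterminals (Y1, Y2, …): affected rules were Start → Start Start Z Z; Z → X3 Z X4.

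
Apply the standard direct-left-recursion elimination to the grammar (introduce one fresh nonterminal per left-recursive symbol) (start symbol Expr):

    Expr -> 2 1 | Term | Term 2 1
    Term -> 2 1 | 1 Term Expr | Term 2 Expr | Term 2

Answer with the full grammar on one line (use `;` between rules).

Left recursion appears on Term.
For Term: α = {2 Expr, 2}, β = {2 1, 1 Term Expr}. Rewrite as Term → β Term1 and Term1 → α Term1 | ε.

Expr -> 2 1 | Term | Term 2 1; Term -> 2 1 Term1 | 1 Term Expr Term1; Term1 -> 2 Expr Term1 | 2 Term1 | ε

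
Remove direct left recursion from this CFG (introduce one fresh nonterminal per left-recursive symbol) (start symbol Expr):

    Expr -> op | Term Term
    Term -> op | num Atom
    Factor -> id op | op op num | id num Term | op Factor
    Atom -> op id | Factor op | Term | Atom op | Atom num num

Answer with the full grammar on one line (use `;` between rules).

Left recursion appears on Atom.
For Atom: α = {op, num num}, β = {op id, Factor op, Term}. Rewrite as Atom → β Atom1 and Atom1 → α Atom1 | ε.

Expr -> op | Term Term; Term -> op | num Atom; Factor -> id op | op op num | id num Term | op Factor; Atom -> op id Atom1 | Factor op Atom1 | Term Atom1; Atom1 -> op Atom1 | num num Atom1 | eps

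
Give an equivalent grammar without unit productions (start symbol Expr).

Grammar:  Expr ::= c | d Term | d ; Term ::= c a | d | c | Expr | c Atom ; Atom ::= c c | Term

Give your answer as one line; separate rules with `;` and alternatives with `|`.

Expr ::= c | d Term | d; Term ::= c a | d | c | c Atom | d Term; Atom ::= c a | d | c | c Atom | c c | d Term

Unit pairs: Atom ⇒* {Expr, Term}; Term ⇒* {Expr}.
Replace each nonterminal's rules with the union of the non-unit rules of every nonterminal it unit-derives.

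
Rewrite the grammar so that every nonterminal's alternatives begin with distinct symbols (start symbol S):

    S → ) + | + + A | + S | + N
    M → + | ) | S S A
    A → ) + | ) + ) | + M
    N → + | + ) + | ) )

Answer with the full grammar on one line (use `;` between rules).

S → ) + | + S'; M → + | ) | S S A; A → + M | ) + A'; N → ) ) | + N'; S' → + A | S | N; A' → ε | ); N' → ε | ) +

S has alternatives sharing prefix '+': factor to S → + S' with S' → + A | S | N.
A has alternatives sharing prefix ') +': factor to A → ) + A' with A' → ε | ).
N has alternatives sharing prefix '+': factor to N → + N' with N' → ε | ) +.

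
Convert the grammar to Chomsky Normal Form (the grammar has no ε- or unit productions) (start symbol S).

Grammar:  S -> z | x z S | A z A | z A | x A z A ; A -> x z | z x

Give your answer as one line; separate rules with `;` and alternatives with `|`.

Introduce a nonterminal for each terminal appearing in a rule of length ≥ 2: X1 → x, X2 → z.
Binarize each right-hand side of length ≥ 3 by chaining fresh nonterminals (Y1, Y2, …): affected rules were S → X1 X2 S; S → A X2 A; S → X1 A X2 A.

S -> z | X1 Y1 | A Y2 | X2 A | X1 Y3; A -> X1 X2 | X2 X1; X1 -> x; X2 -> z; Y1 -> X2 S; Y2 -> X2 A; Y3 -> A Y4; Y4 -> X2 A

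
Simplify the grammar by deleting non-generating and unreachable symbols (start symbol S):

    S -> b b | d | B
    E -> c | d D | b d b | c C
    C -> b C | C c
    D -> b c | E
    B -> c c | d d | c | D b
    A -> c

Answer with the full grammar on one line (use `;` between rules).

Generating nonterminals: {A, B, D, E, S}.
Reachable from S after that: {B, D, E, S}.
Removed useless symbols: {A, C} and every production mentioning them.

S -> b b | d | B; E -> c | d D | b d b; D -> b c | E; B -> c c | d d | c | D b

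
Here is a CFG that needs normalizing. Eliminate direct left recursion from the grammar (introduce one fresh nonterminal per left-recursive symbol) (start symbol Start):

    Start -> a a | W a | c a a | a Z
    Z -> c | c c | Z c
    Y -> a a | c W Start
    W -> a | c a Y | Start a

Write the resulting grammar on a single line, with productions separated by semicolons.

Left recursion appears on Z.
For Z: α = {c}, β = {c, c c}. Rewrite as Z → β Z1 and Z1 → α Z1 | ε.

Start -> a a | W a | c a a | a Z; Z -> c Z1 | c c Z1; Y -> a a | c W Start; W -> a | c a Y | Start a; Z1 -> c Z1 | ε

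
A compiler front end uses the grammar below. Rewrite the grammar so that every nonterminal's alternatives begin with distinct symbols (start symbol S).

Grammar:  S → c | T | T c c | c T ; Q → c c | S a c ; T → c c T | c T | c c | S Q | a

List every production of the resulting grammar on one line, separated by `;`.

S → c S' | T S''; Q → c c | S a c; T → S Q | a | c T'; S' → epsilon | T; S'' → epsilon | c c; T' → T | c T''; T'' → T | epsilon

S has alternatives sharing prefix 'c': factor to S → c S' with S' → ε | T.
S has alternatives sharing prefix 'T': factor to S → T S'' with S'' → ε | c c.
T has alternatives sharing prefix 'c': factor to T → c T' with T' → c T | T | c.
T' has alternatives sharing prefix 'c': factor to T' → c T'' with T'' → T | ε.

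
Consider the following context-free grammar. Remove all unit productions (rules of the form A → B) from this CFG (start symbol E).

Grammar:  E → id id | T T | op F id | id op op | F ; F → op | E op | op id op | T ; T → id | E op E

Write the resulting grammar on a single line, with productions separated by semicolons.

E → id id | T T | op F id | id op op | op | E op | op id op | id | E op E; F → op | E op | op id op | id | E op E; T → id | E op E

Unit pairs: E ⇒* {F, T}; F ⇒* {T}.
For every A with A ⇒* B via unit rules, add B's non-unit alternatives to A; then delete every rule of the form X → Y.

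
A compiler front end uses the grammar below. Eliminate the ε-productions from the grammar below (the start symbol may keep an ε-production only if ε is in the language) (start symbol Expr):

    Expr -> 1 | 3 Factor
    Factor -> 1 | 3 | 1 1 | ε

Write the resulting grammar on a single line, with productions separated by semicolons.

Expr -> 1 | 3 Factor | 3; Factor -> 1 | 3 | 1 1

The nullable symbols are {Factor}.
ε ∉ L(G), so no ε-production is kept.
For each production, add variants omitting each subset of nullable occurrences: Expr → 3 Factor gives 3 Factor | 3.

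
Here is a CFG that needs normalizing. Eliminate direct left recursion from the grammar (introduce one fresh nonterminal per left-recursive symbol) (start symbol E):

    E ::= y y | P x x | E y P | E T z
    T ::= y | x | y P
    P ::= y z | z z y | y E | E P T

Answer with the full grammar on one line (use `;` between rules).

Left recursion appears on E.
For E: α = {y P, T z}, β = {y y, P x x}. Rewrite as E → β E' and E' → α E' | ε.

E ::= y y E' | P x x E'; T ::= y | x | y P; P ::= y z | z z y | y E | E P T; E' ::= y P E' | T z E' | ε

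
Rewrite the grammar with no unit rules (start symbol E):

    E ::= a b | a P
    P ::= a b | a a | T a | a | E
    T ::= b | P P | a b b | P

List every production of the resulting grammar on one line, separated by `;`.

Unit pairs: P ⇒* {E}; T ⇒* {E, P}.
Replace each nonterminal's rules with the union of the non-unit rules of every nonterminal it unit-derives.

E ::= a b | a P; P ::= a b | a P | a a | T a | a; T ::= a b | a P | a a | T a | a | b | P P | a b b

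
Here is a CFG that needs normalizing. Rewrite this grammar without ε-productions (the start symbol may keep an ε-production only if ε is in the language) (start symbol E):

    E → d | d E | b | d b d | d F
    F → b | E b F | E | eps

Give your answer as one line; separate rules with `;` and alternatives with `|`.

Nullable nonterminals: {F}.
ε ∉ L(G), so no ε-production is kept.
Add the nullable-subset variants: F → E b F gives E b F | E b.

E → d | d E | b | d b d | d F; F → b | E b F | E b | E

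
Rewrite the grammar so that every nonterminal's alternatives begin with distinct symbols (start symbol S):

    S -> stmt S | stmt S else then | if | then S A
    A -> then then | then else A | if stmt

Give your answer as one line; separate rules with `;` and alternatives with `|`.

S -> if | then S A | stmt S S'; A -> if stmt | then A'; S' -> ε | else then; A' -> then | else A

S has alternatives sharing prefix 'stmt S': factor to S → stmt S S' with S' → ε | else then.
A has alternatives sharing prefix 'then': factor to A → then A' with A' → then | else A.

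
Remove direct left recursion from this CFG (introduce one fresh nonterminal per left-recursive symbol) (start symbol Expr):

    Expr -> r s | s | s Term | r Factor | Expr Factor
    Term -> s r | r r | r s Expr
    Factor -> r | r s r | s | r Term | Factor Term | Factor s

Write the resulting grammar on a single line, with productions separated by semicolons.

Directly left-recursive nonterminals: Expr, Factor.
For Expr: α = {Factor}, β = {r s, s, s Term, r Factor}. Rewrite as Expr → β Expr1 and Expr1 → α Expr1 | ε.
For Factor: α = {Term, s}, β = {r, r s r, s, r Term}. Rewrite as Factor → β Factor1 and Factor1 → α Factor1 | ε.

Expr -> r s Expr1 | s Expr1 | s Term Expr1 | r Factor Expr1; Term -> s r | r r | r s Expr; Factor -> r Factor1 | r s r Factor1 | s Factor1 | r Term Factor1; Expr1 -> Factor Expr1 | ε; Factor1 -> Term Factor1 | s Factor1 | ε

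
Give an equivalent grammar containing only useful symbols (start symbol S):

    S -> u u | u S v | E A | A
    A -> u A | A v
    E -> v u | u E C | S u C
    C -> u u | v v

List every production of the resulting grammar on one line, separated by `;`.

Generating nonterminals: {C, E, S}.
Reachable from S after that: {S}.
Removed useless symbols: {A, C, E} and every production mentioning them.

S -> u u | u S v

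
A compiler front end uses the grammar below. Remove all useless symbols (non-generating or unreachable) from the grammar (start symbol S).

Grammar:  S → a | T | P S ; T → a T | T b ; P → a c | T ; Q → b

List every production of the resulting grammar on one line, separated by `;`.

S → a | P S; P → a c

Generating nonterminals: {P, Q, S}.
Reachable from S after that: {P, S}.
Removed useless symbols: {Q, T} and every production mentioning them.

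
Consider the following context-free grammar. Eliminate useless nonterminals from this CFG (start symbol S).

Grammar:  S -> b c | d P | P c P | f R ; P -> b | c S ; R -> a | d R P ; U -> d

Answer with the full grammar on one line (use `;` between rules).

Generating nonterminals: {P, R, S, U}.
Reachable from S after that: {P, R, S}.
Removed useless symbols: {U} and every production mentioning them.

S -> b c | d P | P c P | f R; P -> b | c S; R -> a | d R P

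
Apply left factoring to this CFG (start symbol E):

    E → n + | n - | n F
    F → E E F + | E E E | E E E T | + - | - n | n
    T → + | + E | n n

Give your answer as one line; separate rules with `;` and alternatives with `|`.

E has alternatives sharing prefix 'n': factor to E → n E' with E' → + | - | F.
F has alternatives sharing prefix 'E E': factor to F → E E F' with F' → F + | E | E T.
T has alternatives sharing prefix '+': factor to T → + T' with T' → ε | E.
F' has alternatives sharing prefix 'E': factor to F' → E F'' with F'' → ε | T.

E → n E'; F → + - | - n | n | E E F'; T → n n | + T'; E' → + | - | F; F' → F + | E F''; T' → ε | E; F'' → ε | T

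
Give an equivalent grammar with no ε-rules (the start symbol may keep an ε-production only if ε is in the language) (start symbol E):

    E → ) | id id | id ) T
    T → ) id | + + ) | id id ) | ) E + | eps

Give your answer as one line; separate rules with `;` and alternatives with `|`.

E → ) | id id | id ) T | id ); T → ) id | + + ) | id id ) | ) E +

Nullable set = {T}.
ε ∉ L(G), so no ε-production is kept.
Expand every rule over subsets of its nullable positions: E → id ) T gives id ) T | id ).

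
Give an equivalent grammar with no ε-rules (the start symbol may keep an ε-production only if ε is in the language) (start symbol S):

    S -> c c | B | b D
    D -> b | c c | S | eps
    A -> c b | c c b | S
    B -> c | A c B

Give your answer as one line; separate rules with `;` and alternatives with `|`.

S -> c c | B | b D | b; D -> b | c c | S; A -> c b | c c b | S; B -> c | A c B

Nullable set = {D}.
ε ∉ L(G), so no ε-production is kept.
Add the nullable-subset variants: S → b D gives b D | b.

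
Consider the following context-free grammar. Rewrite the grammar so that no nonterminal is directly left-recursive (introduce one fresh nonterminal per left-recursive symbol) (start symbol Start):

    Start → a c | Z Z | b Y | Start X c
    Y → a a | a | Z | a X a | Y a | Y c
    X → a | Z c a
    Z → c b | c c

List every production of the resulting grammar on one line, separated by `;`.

Left recursion appears on Start, Y.
For Start: α = {X c}, β = {a c, Z Z, b Y}. Rewrite as Start → β Start1 and Start1 → α Start1 | ε.
For Y: α = {a, c}, β = {a a, a, Z, a X a}. Rewrite as Y → β Y1 and Y1 → α Y1 | ε.

Start → a c Start1 | Z Z Start1 | b Y Start1; Y → a a Y1 | a Y1 | Z Y1 | a X a Y1; X → a | Z c a; Z → c b | c c; Start1 → X c Start1 | ε; Y1 → a Y1 | c Y1 | ε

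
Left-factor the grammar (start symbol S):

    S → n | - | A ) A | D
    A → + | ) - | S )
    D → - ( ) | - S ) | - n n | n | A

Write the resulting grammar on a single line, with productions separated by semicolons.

D has alternatives sharing prefix '-': factor to D → - D' with D' → ( ) | S ) | n n.

S → n | - | A ) A | D; A → + | ) - | S ); D → n | A | - D'; D' → ( ) | S ) | n n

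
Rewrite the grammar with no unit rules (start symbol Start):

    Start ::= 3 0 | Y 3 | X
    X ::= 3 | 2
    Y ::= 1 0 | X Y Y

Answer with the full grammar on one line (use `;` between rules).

Unit pairs: Start ⇒* {X}.
Replace each nonterminal's rules with the union of the non-unit rules of every nonterminal it unit-derives.

Start ::= 3 0 | Y 3 | 3 | 2; X ::= 3 | 2; Y ::= 1 0 | X Y Y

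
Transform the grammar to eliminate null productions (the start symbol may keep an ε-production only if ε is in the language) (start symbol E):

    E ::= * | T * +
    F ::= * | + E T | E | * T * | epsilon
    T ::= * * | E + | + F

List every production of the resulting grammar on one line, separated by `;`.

E ::= * | T * +; F ::= * | + E T | E | * T *; T ::= * * | E + | + F | +

The nullable symbols are {F}.
ε ∉ L(G), so no ε-production is kept.
Expand every rule over subsets of its nullable positions: T → + F gives + F | +.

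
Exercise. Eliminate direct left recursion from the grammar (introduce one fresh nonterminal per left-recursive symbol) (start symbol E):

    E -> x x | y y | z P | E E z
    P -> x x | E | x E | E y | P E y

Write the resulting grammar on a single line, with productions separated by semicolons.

Directly left-recursive nonterminals: E, P.
For E: α = {E z}, β = {x x, y y, z P}. Rewrite as E → β E' and E' → α E' | ε.
For P: α = {E y}, β = {x x, E, x E, E y}. Rewrite as P → β P' and P' → α P' | ε.

E -> x x E' | y y E' | z P E'; P -> x x P' | E P' | x E P' | E y P'; E' -> E z E' | ε; P' -> E y P' | ε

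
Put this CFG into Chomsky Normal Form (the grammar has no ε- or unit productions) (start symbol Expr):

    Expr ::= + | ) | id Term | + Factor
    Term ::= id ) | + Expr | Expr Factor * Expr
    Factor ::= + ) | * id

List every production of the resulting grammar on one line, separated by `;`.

Introduce a nonterminal for each terminal appearing in a rule of length ≥ 2: X1 → id, X2 → +, X3 → ), X4 → *.
Binarize each right-hand side of length ≥ 3 by chaining fresh nonterminals (Y1, Y2, …): affected rules were Term → Expr Factor X4 Expr.

Expr ::= + | ) | X1 Term | X2 Factor; Term ::= X1 X3 | X2 Expr | Expr Y1; Factor ::= X2 X3 | X4 X1; X1 ::= id; X2 ::= +; X3 ::= ); X4 ::= *; Y1 ::= Factor Y2; Y2 ::= X4 Expr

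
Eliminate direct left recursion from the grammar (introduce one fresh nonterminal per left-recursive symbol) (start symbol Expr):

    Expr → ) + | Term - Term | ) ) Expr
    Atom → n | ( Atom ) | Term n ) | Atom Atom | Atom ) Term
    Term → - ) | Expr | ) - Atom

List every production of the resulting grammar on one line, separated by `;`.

Left recursion appears on Atom.
For Atom: α = {Atom, ) Term}, β = {n, ( Atom ), Term n )}. Rewrite as Atom → β Atom1 and Atom1 → α Atom1 | ε.

Expr → ) + | Term - Term | ) ) Expr; Atom → n Atom1 | ( Atom ) Atom1 | Term n ) Atom1; Term → - ) | Expr | ) - Atom; Atom1 → Atom Atom1 | ) Term Atom1 | ε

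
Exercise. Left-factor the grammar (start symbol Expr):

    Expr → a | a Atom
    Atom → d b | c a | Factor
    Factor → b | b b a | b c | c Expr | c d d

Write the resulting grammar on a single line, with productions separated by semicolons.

Expr has alternatives sharing prefix 'a': factor to Expr → a Expr1 with Expr1 → ε | Atom.
Factor has alternatives sharing prefix 'b': factor to Factor → b Factor1 with Factor1 → ε | b a | c.
Factor has alternatives sharing prefix 'c': factor to Factor → c Factor2 with Factor2 → Expr | d d.

Expr → a Expr1; Atom → d b | c a | Factor; Factor → b Factor1 | c Factor2; Expr1 → ε | Atom; Factor1 → ε | b a | c; Factor2 → Expr | d d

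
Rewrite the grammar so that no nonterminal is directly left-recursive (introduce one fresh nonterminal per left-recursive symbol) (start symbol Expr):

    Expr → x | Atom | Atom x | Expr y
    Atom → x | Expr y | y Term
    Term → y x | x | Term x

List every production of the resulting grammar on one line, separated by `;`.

Expr → x Expr1 | Atom Expr1 | Atom x Expr1; Atom → x | Expr y | y Term; Term → y x Term1 | x Term1; Expr1 → y Expr1 | ε; Term1 → x Term1 | ε

Directly left-recursive nonterminals: Expr, Term.
For Expr: α = {y}, β = {x, Atom, Atom x}. Rewrite as Expr → β Expr1 and Expr1 → α Expr1 | ε.
For Term: α = {x}, β = {y x, x}. Rewrite as Term → β Term1 and Term1 → α Term1 | ε.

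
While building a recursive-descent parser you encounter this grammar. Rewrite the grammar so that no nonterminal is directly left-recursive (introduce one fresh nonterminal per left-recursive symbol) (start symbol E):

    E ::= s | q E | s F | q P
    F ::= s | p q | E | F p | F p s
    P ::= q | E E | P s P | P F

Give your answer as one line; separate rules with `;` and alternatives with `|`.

E ::= s | q E | s F | q P; F ::= s F' | p q F' | E F'; P ::= q P' | E E P'; F' ::= p F' | p s F' | ε; P' ::= s P P' | F P' | ε

F, P are directly left-recursive.
For F: α = {p, p s}, β = {s, p q, E}. Rewrite as F → β F' and F' → α F' | ε.
For P: α = {s P, F}, β = {q, E E}. Rewrite as P → β P' and P' → α P' | ε.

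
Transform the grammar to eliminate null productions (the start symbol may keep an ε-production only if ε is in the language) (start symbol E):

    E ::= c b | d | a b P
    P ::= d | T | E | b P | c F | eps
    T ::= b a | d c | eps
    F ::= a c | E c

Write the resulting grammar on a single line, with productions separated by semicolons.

Nullable nonterminals: {P, T}.
ε ∉ L(G), so no ε-production is kept.
Add the nullable-subset variants: E → a b P gives a b P | a b. P → b P gives b P | b.

E ::= c b | d | a b P | a b; P ::= d | T | E | b P | b | c F; T ::= b a | d c; F ::= a c | E c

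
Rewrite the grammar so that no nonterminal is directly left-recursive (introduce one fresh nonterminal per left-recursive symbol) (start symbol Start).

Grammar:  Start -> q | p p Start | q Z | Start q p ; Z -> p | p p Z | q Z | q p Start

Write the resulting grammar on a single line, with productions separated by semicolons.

Start -> q Start1 | p p Start Start1 | q Z Start1; Z -> p | p p Z | q Z | q p Start; Start1 -> q p Start1 | ε

Directly left-recursive nonterminal: Start.
For Start: α = {q p}, β = {q, p p Start, q Z}. Rewrite as Start → β Start1 and Start1 → α Start1 | ε.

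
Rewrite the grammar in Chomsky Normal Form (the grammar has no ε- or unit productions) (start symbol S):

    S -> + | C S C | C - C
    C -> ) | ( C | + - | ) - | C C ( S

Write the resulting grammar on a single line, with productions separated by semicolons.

Introduce a nonterminal for each terminal appearing in a rule of length ≥ 2: X1 → -, X2 → (, X3 → +, X4 → ).
Binarize each right-hand side of length ≥ 3 by chaining fresh nonterminals (Y1, Y2, …): affected rules were S → C S C; S → C X1 C; C → C C X2 S.

S -> + | C Y1 | C Y2; C -> ) | X2 C | X3 X1 | X4 X1 | C Y3; X1 -> -; X2 -> (; X3 -> +; X4 -> ); Y1 -> S C; Y2 -> X1 C; Y3 -> C Y4; Y4 -> X2 S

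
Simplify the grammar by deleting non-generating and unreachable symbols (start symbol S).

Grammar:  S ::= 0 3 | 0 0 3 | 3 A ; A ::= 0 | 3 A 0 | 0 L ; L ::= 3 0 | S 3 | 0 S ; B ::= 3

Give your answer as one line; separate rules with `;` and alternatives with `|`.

Generating nonterminals: {A, B, L, S}.
Reachable from S after that: {A, L, S}.
Removed useless symbols: {B} and every production mentioning them.

S ::= 0 3 | 0 0 3 | 3 A; A ::= 0 | 3 A 0 | 0 L; L ::= 3 0 | S 3 | 0 S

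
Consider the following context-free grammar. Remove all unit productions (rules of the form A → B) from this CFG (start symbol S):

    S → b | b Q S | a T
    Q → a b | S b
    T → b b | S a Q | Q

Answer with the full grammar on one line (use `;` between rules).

Unit pairs: T ⇒* {Q}.
Replace each nonterminal's rules with the union of the non-unit rules of every nonterminal it unit-derives.

S → b | b Q S | a T; Q → a b | S b; T → a b | S b | b b | S a Q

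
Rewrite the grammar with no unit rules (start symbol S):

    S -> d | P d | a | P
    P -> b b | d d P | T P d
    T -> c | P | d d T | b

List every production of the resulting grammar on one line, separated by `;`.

Unit pairs: S ⇒* {P}; T ⇒* {P}.
Replace each nonterminal's rules with the union of the non-unit rules of every nonterminal it unit-derives.

S -> d | P d | a | b b | d d P | T P d; P -> b b | d d P | T P d; T -> b b | d d P | T P d | c | d d T | b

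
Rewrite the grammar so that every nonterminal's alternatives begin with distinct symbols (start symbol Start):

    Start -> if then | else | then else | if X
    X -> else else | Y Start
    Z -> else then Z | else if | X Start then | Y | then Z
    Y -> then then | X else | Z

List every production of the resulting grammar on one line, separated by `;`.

Start -> else | then else | if Start1; X -> else else | Y Start; Z -> X Start then | Y | then Z | else Z1; Y -> then then | X else | Z; Start1 -> then | X; Z1 -> then Z | if

Start has alternatives sharing prefix 'if': factor to Start → if Start1 with Start1 → then | X.
Z has alternatives sharing prefix 'else': factor to Z → else Z1 with Z1 → then Z | if.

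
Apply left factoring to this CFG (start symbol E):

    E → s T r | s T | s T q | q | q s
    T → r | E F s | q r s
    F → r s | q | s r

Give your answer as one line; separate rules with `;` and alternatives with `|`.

E has alternatives sharing prefix 's T': factor to E → s T E' with E' → r | ε | q.
E has alternatives sharing prefix 'q': factor to E → q E'' with E'' → ε | s.

E → s T E' | q E''; T → r | E F s | q r s; F → r s | q | s r; E' → r | ε | q; E'' → ε | s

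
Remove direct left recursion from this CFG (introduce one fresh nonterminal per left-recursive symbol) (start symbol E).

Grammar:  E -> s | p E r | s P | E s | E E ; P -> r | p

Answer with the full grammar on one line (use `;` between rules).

E is directly left-recursive.
For E: α = {s, E}, β = {s, p E r, s P}. Rewrite as E → β E' and E' → α E' | ε.

E -> s E' | p E r E' | s P E'; P -> r | p; E' -> s E' | E E' | ε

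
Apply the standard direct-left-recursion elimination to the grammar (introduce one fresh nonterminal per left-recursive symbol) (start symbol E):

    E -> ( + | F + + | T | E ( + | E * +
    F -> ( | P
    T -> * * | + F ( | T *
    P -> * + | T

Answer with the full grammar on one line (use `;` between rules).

E, T are directly left-recursive.
For E: α = {( +, * +}, β = {( +, F + +, T}. Rewrite as E → β E' and E' → α E' | ε.
For T: α = {*}, β = {* *, + F (}. Rewrite as T → β T' and T' → α T' | ε.

E -> ( + E' | F + + E' | T E'; F -> ( | P; T -> * * T' | + F ( T'; P -> * + | T; E' -> ( + E' | * + E' | ε; T' -> * T' | ε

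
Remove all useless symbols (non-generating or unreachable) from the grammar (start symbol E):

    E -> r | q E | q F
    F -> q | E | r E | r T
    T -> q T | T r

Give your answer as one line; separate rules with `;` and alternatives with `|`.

E -> r | q E | q F; F -> q | E | r E

Generating nonterminals: {E, F}.
Reachable from E after that: {E, F}.
Removed useless symbols: {T} and every production mentioning them.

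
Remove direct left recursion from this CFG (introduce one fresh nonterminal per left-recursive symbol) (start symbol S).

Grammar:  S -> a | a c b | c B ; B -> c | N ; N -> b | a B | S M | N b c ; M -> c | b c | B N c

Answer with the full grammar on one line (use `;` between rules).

N is directly left-recursive.
For N: α = {b c}, β = {b, a B, S M}. Rewrite as N → β N' and N' → α N' | ε.

S -> a | a c b | c B; B -> c | N; N -> b N' | a B N' | S M N'; M -> c | b c | B N c; N' -> b c N' | eps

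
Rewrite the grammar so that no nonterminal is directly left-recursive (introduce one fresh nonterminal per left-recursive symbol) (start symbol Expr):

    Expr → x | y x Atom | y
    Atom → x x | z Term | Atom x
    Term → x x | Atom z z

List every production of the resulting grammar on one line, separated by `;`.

Expr → x | y x Atom | y; Atom → x x Atom1 | z Term Atom1; Term → x x | Atom z z; Atom1 → x Atom1 | epsilon

Atom is directly left-recursive.
For Atom: α = {x}, β = {x x, z Term}. Rewrite as Atom → β Atom1 and Atom1 → α Atom1 | ε.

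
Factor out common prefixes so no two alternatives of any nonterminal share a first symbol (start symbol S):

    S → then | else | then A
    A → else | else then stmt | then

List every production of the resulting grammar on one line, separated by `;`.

S → else | then S'; A → then | else A'; S' → ε | A; A' → ε | then stmt

S has alternatives sharing prefix 'then': factor to S → then S' with S' → ε | A.
A has alternatives sharing prefix 'else': factor to A → else A' with A' → ε | then stmt.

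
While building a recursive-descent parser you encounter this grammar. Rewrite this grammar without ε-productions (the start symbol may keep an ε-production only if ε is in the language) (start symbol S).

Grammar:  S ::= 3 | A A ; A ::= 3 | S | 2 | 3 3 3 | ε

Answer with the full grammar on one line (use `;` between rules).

Nullable nonterminals: {A, S}.
ε ∈ L(G) since S is nullable, so keep S → ε.
Expand every rule over subsets of its nullable positions: S → A A gives A A | A.

S ::= 3 | A A | A | ε; A ::= 3 | S | 2 | 3 3 3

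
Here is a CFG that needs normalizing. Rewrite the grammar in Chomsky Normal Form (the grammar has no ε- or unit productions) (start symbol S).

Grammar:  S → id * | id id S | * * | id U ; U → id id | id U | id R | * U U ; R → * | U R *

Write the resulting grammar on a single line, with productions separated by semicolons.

S → X1 X2 | X1 Y1 | X2 X2 | X1 U; U → X1 X1 | X1 U | X1 R | X2 Y2; R → * | U Y3; X1 → id; X2 → *; Y1 → X1 S; Y2 → U U; Y3 → R X2

Introduce a nonterminal for each terminal appearing in a rule of length ≥ 2: X1 → id, X2 → *.
Binarize each right-hand side of length ≥ 3 by chaining fresh nonterminals (Y1, Y2, …): affected rules were S → X1 X1 S; U → X2 U U; R → U R X2.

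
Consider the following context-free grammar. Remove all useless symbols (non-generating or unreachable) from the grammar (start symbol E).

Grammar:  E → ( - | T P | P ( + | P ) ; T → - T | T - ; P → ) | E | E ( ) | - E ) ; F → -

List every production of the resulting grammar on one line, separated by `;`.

Generating nonterminals: {E, F, P}.
Reachable from E after that: {E, P}.
Removed useless symbols: {F, T} and every production mentioning them.

E → ( - | P ( + | P ); P → ) | E | E ( ) | - E )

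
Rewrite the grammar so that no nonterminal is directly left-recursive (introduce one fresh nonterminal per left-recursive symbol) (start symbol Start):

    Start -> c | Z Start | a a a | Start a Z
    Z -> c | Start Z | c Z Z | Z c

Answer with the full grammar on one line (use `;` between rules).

Start, Z are directly left-recursive.
For Start: α = {a Z}, β = {c, Z Start, a a a}. Rewrite as Start → β Start1 and Start1 → α Start1 | ε.
For Z: α = {c}, β = {c, Start Z, c Z Z}. Rewrite as Z → β Z1 and Z1 → α Z1 | ε.

Start -> c Start1 | Z Start Start1 | a a a Start1; Z -> c Z1 | Start Z Z1 | c Z Z Z1; Start1 -> a Z Start1 | ε; Z1 -> c Z1 | ε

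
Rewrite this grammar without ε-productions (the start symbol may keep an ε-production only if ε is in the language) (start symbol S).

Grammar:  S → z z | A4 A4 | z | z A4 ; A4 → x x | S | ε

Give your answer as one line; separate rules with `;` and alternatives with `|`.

S → z z | A4 A4 | A4 | z | z A4 | ε; A4 → x x | S

Nullable set = {A4, S}.
ε ∈ L(G) since S is nullable, so keep S → ε.
Expand every rule over subsets of its nullable positions: S → A4 A4 gives A4 A4 | A4.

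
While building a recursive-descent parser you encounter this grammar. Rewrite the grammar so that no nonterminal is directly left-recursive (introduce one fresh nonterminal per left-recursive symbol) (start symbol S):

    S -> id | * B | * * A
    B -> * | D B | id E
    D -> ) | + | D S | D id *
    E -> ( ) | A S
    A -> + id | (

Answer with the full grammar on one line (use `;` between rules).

Left recursion appears on D.
For D: α = {S, id *}, β = {), +}. Rewrite as D → β D' and D' → α D' | ε.

S -> id | * B | * * A; B -> * | D B | id E; D -> ) D' | + D'; E -> ( ) | A S; A -> + id | (; D' -> S D' | id * D' | ε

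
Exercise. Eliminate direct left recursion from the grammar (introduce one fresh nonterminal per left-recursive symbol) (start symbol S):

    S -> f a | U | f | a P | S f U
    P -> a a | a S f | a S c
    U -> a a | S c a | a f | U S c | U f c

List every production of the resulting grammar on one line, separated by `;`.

Left recursion appears on S, U.
For S: α = {f U}, β = {f a, U, f, a P}. Rewrite as S → β S' and S' → α S' | ε.
For U: α = {S c, f c}, β = {a a, S c a, a f}. Rewrite as U → β U' and U' → α U' | ε.

S -> f a S' | U S' | f S' | a P S'; P -> a a | a S f | a S c; U -> a a U' | S c a U' | a f U'; S' -> f U S' | ε; U' -> S c U' | f c U' | ε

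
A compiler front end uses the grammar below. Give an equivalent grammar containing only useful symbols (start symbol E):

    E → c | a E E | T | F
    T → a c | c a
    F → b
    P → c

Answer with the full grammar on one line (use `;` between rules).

Generating nonterminals: {E, F, P, T}.
Reachable from E after that: {E, F, T}.
Removed useless symbols: {P} and every production mentioning them.

E → c | a E E | T | F; T → a c | c a; F → b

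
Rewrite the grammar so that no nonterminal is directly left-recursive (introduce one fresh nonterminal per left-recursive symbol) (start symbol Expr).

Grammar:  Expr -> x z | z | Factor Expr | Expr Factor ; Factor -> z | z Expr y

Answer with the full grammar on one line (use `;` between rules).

Expr is directly left-recursive.
For Expr: α = {Factor}, β = {x z, z, Factor Expr}. Rewrite as Expr → β Expr1 and Expr1 → α Expr1 | ε.

Expr -> x z Expr1 | z Expr1 | Factor Expr Expr1; Factor -> z | z Expr y; Expr1 -> Factor Expr1 | ε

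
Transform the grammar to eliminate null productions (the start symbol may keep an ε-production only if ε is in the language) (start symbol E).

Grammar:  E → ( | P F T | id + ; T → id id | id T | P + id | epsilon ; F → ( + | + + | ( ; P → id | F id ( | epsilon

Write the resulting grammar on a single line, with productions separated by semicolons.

E → ( | P F T | P F | F T | F | id +; T → id id | id T | id | P + id | + id; F → ( + | + + | (; P → id | F id (

Nullable nonterminals: {P, T}.
ε ∉ L(G), so no ε-production is kept.
For each production, add variants omitting each subset of nullable occurrences: E → P F T gives P F T | P F | F T | F. T → id T gives id T | id. T → P + id gives P + id | + id.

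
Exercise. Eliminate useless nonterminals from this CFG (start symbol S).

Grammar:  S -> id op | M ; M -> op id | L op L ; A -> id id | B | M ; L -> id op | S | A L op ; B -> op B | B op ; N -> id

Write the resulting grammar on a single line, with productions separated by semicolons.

Generating nonterminals: {A, L, M, N, S}.
Reachable from S after that: {A, L, M, S}.
Removed useless symbols: {B, N} and every production mentioning them.

S -> id op | M; M -> op id | L op L; A -> id id | M; L -> id op | S | A L op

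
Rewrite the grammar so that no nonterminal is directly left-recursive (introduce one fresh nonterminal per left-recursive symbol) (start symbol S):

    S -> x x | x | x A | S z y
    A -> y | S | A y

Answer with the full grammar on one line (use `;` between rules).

S -> x x S' | x S' | x A S'; A -> y A' | S A'; S' -> z y S' | ε; A' -> y A' | ε

S, A are directly left-recursive.
For S: α = {z y}, β = {x x, x, x A}. Rewrite as S → β S' and S' → α S' | ε.
For A: α = {y}, β = {y, S}. Rewrite as A → β A' and A' → α A' | ε.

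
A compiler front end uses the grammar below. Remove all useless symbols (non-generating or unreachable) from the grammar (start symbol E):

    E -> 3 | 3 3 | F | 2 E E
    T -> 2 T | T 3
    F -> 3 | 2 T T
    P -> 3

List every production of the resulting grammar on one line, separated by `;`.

E -> 3 | 3 3 | F | 2 E E; F -> 3

Generating nonterminals: {E, F, P}.
Reachable from E after that: {E, F}.
Removed useless symbols: {P, T} and every production mentioning them.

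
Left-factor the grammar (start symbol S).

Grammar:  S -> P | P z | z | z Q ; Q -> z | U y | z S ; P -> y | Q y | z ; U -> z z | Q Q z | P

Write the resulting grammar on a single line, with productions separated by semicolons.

S has alternatives sharing prefix 'P': factor to S → P S' with S' → ε | z.
S has alternatives sharing prefix 'z': factor to S → z S'' with S'' → ε | Q.
Q has alternatives sharing prefix 'z': factor to Q → z Q' with Q' → ε | S.

S -> P S' | z S''; Q -> U y | z Q'; P -> y | Q y | z; U -> z z | Q Q z | P; S' -> eps | z; S'' -> eps | Q; Q' -> eps | S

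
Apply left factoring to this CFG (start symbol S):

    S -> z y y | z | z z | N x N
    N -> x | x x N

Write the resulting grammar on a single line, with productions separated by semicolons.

S -> N x N | z S'; N -> x N'; S' -> y y | epsilon | z; N' -> epsilon | x N

S has alternatives sharing prefix 'z': factor to S → z S' with S' → y y | ε | z.
N has alternatives sharing prefix 'x': factor to N → x N' with N' → ε | x N.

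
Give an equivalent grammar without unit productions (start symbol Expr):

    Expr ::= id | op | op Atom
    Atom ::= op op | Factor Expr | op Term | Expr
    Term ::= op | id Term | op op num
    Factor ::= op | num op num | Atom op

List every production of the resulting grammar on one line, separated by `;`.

Expr ::= id | op | op Atom; Atom ::= op op | Factor Expr | op Term | id | op | op Atom; Term ::= op | id Term | op op num; Factor ::= op | num op num | Atom op

Unit pairs: Atom ⇒* {Expr}.
For every A with A ⇒* B via unit rules, add B's non-unit alternatives to A; then delete every rule of the form X → Y.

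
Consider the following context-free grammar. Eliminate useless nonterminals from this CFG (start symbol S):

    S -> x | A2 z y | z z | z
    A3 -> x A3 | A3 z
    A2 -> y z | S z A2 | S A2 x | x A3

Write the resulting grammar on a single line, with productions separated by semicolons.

S -> x | A2 z y | z z | z; A2 -> y z | S z A2 | S A2 x

Generating nonterminals: {A2, S}.
Reachable from S after that: {A2, S}.
Removed useless symbols: {A3} and every production mentioning them.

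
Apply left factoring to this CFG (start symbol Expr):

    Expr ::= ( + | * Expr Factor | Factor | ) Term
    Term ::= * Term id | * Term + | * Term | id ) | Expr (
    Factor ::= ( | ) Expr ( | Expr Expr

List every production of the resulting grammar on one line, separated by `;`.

Term has alternatives sharing prefix '* Term': factor to Term → * Term Term1 with Term1 → id | + | ε.

Expr ::= ( + | * Expr Factor | Factor | ) Term; Term ::= id ) | Expr ( | * Term Term1; Factor ::= ( | ) Expr ( | Expr Expr; Term1 ::= id | + | ε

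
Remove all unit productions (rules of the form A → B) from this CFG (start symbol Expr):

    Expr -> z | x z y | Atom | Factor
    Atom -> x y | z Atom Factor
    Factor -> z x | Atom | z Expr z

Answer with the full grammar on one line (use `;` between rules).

Expr -> x y | z Atom Factor | z x | z Expr z | z | x z y; Atom -> x y | z Atom Factor; Factor -> x y | z Atom Factor | z x | z Expr z

Unit pairs: Expr ⇒* {Atom, Factor}; Factor ⇒* {Atom}.
For each unit pair (A, B), copy every non-unit production of B to A, then drop all unit productions.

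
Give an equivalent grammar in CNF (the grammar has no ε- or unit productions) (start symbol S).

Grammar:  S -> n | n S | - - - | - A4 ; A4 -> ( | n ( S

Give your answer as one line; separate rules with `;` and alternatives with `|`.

Introduce a nonterminal for each terminal appearing in a rule of length ≥ 2: X1 → n, X2 → -, X3 → (.
Binarize each right-hand side of length ≥ 3 by chaining fresh nonterminals (Y1, Y2, …): affected rules were S → X2 X2 X2; A4 → X1 X3 S.

S -> n | X1 S | X2 Y1 | X2 A4; A4 -> ( | X1 Y2; X1 -> n; X2 -> -; X3 -> (; Y1 -> X2 X2; Y2 -> X3 S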